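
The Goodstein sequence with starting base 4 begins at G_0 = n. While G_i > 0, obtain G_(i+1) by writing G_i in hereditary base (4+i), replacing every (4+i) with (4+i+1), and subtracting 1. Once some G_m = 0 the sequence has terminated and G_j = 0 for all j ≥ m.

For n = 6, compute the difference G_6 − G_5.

G_0 = 6. HB_4(6) = 4 + 2. Bump = 7. G_1 = 6.
G_1 = 6. HB_5(6) = 5 + 1. Bump = 7. G_2 = 6.
G_2 = 6. HB_6(6) = 6. Bump = 7. G_3 = 6.
G_3 = 6. HB_7(6) = 6. Bump = 6. G_4 = 5.
G_4 = 5. HB_8(5) = 5. Bump = 5. G_5 = 4.
G_5 = 4. HB_9(4) = 4. Bump = 4. G_6 = 3.

-1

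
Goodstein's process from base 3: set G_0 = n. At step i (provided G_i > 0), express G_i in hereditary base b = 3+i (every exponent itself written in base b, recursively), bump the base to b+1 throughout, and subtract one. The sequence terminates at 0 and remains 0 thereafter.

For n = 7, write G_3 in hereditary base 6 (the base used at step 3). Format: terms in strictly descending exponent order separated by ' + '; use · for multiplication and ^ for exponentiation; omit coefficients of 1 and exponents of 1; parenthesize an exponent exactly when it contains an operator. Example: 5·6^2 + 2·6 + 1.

6 + 3

7 —HB3→ 2·3 + 1 —bump→ 2·4 + 1 = 9 —(−1)→ 8
8 —HB4→ 2·4 —bump→ 2·5 = 10 —(−1)→ 9
9 —HB5→ 5 + 4 —bump→ 6 + 4 = 10 —(−1)→ 9
9 —HB6→ 6 + 3 —bump→ 7 + 3 = 10 —(−1)→ 9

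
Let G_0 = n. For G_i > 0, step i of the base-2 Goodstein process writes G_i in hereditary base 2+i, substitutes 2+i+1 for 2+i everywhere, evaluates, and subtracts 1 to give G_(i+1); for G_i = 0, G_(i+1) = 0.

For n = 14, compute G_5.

5862840

G_0 = 14. HB_2(14) = 2^(2 + 1) + 2^2 + 2. Bump = 111. G_1 = 110.
G_1 = 110. HB_3(110) = 3^(3 + 1) + 3^3 + 2. Bump = 1282. G_2 = 1281.
G_2 = 1281. HB_4(1281) = 4^(4 + 1) + 4^4 + 1. Bump = 18751. G_3 = 18750.
G_3 = 18750. HB_5(18750) = 5^(5 + 1) + 5^5. Bump = 326592. G_4 = 326591.
G_4 = 326591. HB_6(326591) = 6^(6 + 1) + 5·6^5 + 5·6^4 + 5·6^3 + 5·6^2 + 5·6 + 5. Bump = 5862841. G_5 = 5862840.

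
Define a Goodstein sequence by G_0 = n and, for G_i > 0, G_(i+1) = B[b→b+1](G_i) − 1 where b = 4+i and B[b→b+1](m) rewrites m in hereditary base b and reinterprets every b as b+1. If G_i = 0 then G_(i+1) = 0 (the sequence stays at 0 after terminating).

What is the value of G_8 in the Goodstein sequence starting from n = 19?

19 —HB4→ 4^2 + 3 —bump→ 5^2 + 3 = 28 —(−1)→ 27
27 —HB5→ 5^2 + 2 —bump→ 6^2 + 2 = 38 —(−1)→ 37
37 —HB6→ 6^2 + 1 —bump→ 7^2 + 1 = 50 —(−1)→ 49
49 —HB7→ 7^2 —bump→ 8^2 = 64 —(−1)→ 63
63 —HB8→ 7·8 + 7 —bump→ 7·9 + 7 = 70 —(−1)→ 69
69 —HB9→ 7·9 + 6 —bump→ 7·10 + 6 = 76 —(−1)→ 75
75 —HB10→ 7·10 + 5 —bump→ 7·11 + 5 = 82 —(−1)→ 81
81 —HB11→ 7·11 + 4 —bump→ 7·12 + 4 = 88 —(−1)→ 87

87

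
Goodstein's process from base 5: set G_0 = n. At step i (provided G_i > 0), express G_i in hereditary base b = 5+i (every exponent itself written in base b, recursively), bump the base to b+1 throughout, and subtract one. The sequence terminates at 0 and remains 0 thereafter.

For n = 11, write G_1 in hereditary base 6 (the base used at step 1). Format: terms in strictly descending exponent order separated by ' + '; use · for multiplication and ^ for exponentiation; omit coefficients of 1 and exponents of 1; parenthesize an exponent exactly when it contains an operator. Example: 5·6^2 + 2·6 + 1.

G_0=11  [base 5] 2·5 + 1  →[5↦6]→  2·6 + 1 = 13  −1 ⇒ G_1=12
G_1=12  [base 6] 2·6  →[6↦7]→  2·7 = 14  −1 ⇒ G_2=13

2·6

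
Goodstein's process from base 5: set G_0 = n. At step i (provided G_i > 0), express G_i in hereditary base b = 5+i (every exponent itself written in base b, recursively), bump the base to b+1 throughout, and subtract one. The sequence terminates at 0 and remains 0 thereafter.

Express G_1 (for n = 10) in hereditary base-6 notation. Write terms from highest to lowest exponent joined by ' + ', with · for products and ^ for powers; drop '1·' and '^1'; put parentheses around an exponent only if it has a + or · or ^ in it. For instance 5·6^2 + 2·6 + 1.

base 5: 10 = 2·5; at 6: 2·6 = 12; next = 11
base 6: 11 = 6 + 5; at 7: 7 + 5 = 12; next = 11

6 + 5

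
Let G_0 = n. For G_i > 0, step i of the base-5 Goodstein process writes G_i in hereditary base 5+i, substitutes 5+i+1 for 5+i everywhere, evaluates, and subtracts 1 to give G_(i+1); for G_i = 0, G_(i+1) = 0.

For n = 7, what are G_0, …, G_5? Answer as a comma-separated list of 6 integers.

7 —HB5→ 5 + 2 —bump→ 6 + 2 = 8 —(−1)→ 7
7 —HB6→ 6 + 1 —bump→ 7 + 1 = 8 —(−1)→ 7
7 —HB7→ 7 —bump→ 8 = 8 —(−1)→ 7
7 —HB8→ 7 —bump→ 7 = 7 —(−1)→ 6
6 —HB9→ 6 —bump→ 6 = 6 —(−1)→ 5

7, 7, 7, 7, 6, 5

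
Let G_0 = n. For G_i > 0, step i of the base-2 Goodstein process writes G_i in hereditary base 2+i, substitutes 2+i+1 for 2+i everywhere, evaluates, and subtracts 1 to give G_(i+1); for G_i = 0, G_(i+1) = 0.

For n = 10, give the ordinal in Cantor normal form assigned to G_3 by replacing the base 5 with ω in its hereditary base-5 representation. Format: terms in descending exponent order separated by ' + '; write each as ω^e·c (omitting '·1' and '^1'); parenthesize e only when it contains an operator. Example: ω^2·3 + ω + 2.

ω^(ω + 1)

[0] 10 ≡ 2^(2 + 1) + 2 (base 2). Lift 3: 84. −1: 83.
[1] 83 ≡ 3^(3 + 1) + 2 (base 3). Lift 4: 1026. −1: 1025.
[2] 1025 ≡ 4^(4 + 1) + 1 (base 4). Lift 5: 15626. −1: 15625.
[3] 15625 ≡ 5^(5 + 1) (base 5). Lift 6: 279936. −1: 279935.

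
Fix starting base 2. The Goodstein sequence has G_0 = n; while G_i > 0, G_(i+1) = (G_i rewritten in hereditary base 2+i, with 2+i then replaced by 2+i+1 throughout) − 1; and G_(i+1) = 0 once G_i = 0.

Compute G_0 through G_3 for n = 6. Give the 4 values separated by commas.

6, 29, 257, 3125

i=0: 6 = 2^2 + 2 (b=2); 2→3: 3^3 + 3 = 30; 30−1 = 29
i=1: 29 = 3^3 + 2 (b=3); 3→4: 4^4 + 2 = 258; 258−1 = 257
i=2: 257 = 4^4 + 1 (b=4); 4→5: 5^5 + 1 = 3126; 3126−1 = 3125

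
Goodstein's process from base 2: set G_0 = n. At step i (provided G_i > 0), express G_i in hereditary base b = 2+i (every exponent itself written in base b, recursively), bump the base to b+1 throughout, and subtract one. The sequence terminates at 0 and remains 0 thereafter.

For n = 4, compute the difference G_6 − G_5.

30

[0] 4 ≡ 2^2 (base 2). Lift 3: 27. −1: 26.
[1] 26 ≡ 2·3^2 + 2·3 + 2 (base 3). Lift 4: 42. −1: 41.
[2] 41 ≡ 2·4^2 + 2·4 + 1 (base 4). Lift 5: 61. −1: 60.
[3] 60 ≡ 2·5^2 + 2·5 (base 5). Lift 6: 84. −1: 83.
[4] 83 ≡ 2·6^2 + 6 + 5 (base 6). Lift 7: 110. −1: 109.
[5] 109 ≡ 2·7^2 + 7 + 4 (base 7). Lift 8: 140. −1: 139.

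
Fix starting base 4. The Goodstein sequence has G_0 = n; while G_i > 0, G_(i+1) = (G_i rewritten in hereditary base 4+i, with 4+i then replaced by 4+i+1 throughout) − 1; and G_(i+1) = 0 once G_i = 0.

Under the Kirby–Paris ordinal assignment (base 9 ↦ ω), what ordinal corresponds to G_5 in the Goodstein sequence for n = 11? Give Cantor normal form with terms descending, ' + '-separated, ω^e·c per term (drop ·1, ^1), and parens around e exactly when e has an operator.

i=0: 11 = 2·4 + 3 (b=4); 4→5: 2·5 + 3 = 13; 13−1 = 12
i=1: 12 = 2·5 + 2 (b=5); 5→6: 2·6 + 2 = 14; 14−1 = 13
i=2: 13 = 2·6 + 1 (b=6); 6→7: 2·7 + 1 = 15; 15−1 = 14
i=3: 14 = 2·7 (b=7); 7→8: 2·8 = 16; 16−1 = 15
i=4: 15 = 8 + 7 (b=8); 8→9: 9 + 7 = 16; 16−1 = 15
i=5: 15 = 9 + 6 (b=9); 9→10: 10 + 6 = 16; 16−1 = 15

ω + 6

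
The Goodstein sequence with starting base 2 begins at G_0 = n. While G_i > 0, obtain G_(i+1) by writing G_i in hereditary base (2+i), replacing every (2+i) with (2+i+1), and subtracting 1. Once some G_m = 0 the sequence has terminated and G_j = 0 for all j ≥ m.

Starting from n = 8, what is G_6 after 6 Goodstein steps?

i=0: 8 = 2^(2 + 1) (b=2); 2→3: 3^(3 + 1) = 81; 81−1 = 80
i=1: 80 = 2·3^3 + 2·3^2 + 2·3 + 2 (b=3); 3→4: 2·4^4 + 2·4^2 + 2·4 + 2 = 554; 554−1 = 553
i=2: 553 = 2·4^4 + 2·4^2 + 2·4 + 1 (b=4); 4→5: 2·5^5 + 2·5^2 + 2·5 + 1 = 6311; 6311−1 = 6310
i=3: 6310 = 2·5^5 + 2·5^2 + 2·5 (b=5); 5→6: 2·6^6 + 2·6^2 + 2·6 = 93396; 93396−1 = 93395
i=4: 93395 = 2·6^6 + 2·6^2 + 6 + 5 (b=6); 6→7: 2·7^7 + 2·7^2 + 7 + 5 = 1647196; 1647196−1 = 1647195
i=5: 1647195 = 2·7^7 + 2·7^2 + 7 + 4 (b=7); 7→8: 2·8^8 + 2·8^2 + 8 + 4 = 33554572; 33554572−1 = 33554571
i=6: 33554571 = 2·8^8 + 2·8^2 + 8 + 3 (b=8); 8→9: 2·9^9 + 2·9^2 + 9 + 3 = 774841152; 774841152−1 = 774841151

33554571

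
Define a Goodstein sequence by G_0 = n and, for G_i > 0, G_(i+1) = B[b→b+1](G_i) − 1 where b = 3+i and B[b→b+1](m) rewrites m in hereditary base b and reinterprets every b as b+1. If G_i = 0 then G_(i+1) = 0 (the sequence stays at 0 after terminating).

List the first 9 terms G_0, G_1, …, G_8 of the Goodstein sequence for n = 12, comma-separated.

12, 19, 27, 37, 49, 63, 69, 75, 81

(0) 12|_3 = 3^2 + 3 ↦ 4^2 + 4|_4 = 20 ⇒ 19
(1) 19|_4 = 4^2 + 3 ↦ 5^2 + 3|_5 = 28 ⇒ 27
(2) 27|_5 = 5^2 + 2 ↦ 6^2 + 2|_6 = 38 ⇒ 37
(3) 37|_6 = 6^2 + 1 ↦ 7^2 + 1|_7 = 50 ⇒ 49
(4) 49|_7 = 7^2 ↦ 8^2|_8 = 64 ⇒ 63
(5) 63|_8 = 7·8 + 7 ↦ 7·9 + 7|_9 = 70 ⇒ 69
(6) 69|_9 = 7·9 + 6 ↦ 7·10 + 6|_10 = 76 ⇒ 75
(7) 75|_10 = 7·10 + 5 ↦ 7·11 + 5|_11 = 82 ⇒ 81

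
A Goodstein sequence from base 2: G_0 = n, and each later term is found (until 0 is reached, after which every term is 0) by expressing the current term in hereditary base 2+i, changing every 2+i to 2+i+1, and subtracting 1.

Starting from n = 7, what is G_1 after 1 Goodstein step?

G_0 = 7. HB_2(7) = 2^2 + 2 + 1. Bump = 31. G_1 = 30.
G_1 = 30. HB_3(30) = 3^3 + 3. Bump = 260. G_2 = 259.

30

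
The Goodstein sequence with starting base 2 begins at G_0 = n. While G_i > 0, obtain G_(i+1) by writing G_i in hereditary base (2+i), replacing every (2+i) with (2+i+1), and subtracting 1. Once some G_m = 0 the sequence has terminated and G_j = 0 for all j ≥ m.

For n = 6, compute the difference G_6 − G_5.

89204

step 0: 6 = 2^2 + 2; sub 3 for 2: 3^3 + 3; = 30; G_1 = 30−1 = 29
step 1: 29 = 3^3 + 2; sub 4 for 3: 4^4 + 2; = 258; G_2 = 258−1 = 257
step 2: 257 = 4^4 + 1; sub 5 for 4: 5^5 + 1; = 3126; G_3 = 3126−1 = 3125
step 3: 3125 = 5^5; sub 6 for 5: 6^6; = 46656; G_4 = 46656−1 = 46655
step 4: 46655 = 5·6^5 + 5·6^4 + 5·6^3 + 5·6^2 + 5·6 + 5; sub 7 for 6: 5·7^5 + 5·7^4 + 5·7^3 + 5·7^2 + 5·7 + 5; = 98040; G_5 = 98040−1 = 98039
step 5: 98039 = 5·7^5 + 5·7^4 + 5·7^3 + 5·7^2 + 5·7 + 4; sub 8 for 7: 5·8^5 + 5·8^4 + 5·8^3 + 5·8^2 + 5·8 + 4; = 187244; G_6 = 187244−1 = 187243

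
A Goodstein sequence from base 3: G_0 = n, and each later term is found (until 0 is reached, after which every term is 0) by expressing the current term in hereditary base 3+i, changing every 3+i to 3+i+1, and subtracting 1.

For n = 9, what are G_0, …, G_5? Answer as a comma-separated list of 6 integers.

9, 15, 17, 19, 21, 23

(0) 9|_3 = 3^2 ↦ 4^2|_4 = 16 ⇒ 15
(1) 15|_4 = 3·4 + 3 ↦ 3·5 + 3|_5 = 18 ⇒ 17
(2) 17|_5 = 3·5 + 2 ↦ 3·6 + 2|_6 = 20 ⇒ 19
(3) 19|_6 = 3·6 + 1 ↦ 3·7 + 1|_7 = 22 ⇒ 21
(4) 21|_7 = 3·7 ↦ 3·8|_8 = 24 ⇒ 23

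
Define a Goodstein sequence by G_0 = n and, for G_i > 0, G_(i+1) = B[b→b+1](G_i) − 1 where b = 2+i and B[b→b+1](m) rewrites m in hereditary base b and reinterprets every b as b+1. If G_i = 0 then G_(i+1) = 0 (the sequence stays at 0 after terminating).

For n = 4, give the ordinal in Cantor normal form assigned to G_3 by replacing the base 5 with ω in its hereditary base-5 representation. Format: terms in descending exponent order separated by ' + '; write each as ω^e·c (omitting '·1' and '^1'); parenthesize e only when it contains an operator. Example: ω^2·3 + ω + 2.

ω^2·2 + ω·2

G_0=4  [base 2] 2^2  →[2↦3]→  3^3 = 27  −1 ⇒ G_1=26
G_1=26  [base 3] 2·3^2 + 2·3 + 2  →[3↦4]→  2·4^2 + 2·4 + 2 = 42  −1 ⇒ G_2=41
G_2=41  [base 4] 2·4^2 + 2·4 + 1  →[4↦5]→  2·5^2 + 2·5 + 1 = 61  −1 ⇒ G_3=60
G_3=60  [base 5] 2·5^2 + 2·5  →[5↦6]→  2·6^2 + 2·6 = 84  −1 ⇒ G_4=83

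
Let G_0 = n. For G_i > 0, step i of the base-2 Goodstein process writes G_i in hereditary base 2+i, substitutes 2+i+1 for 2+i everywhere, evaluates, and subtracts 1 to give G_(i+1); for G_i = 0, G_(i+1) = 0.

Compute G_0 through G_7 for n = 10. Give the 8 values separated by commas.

base 2: 10 = 2^(2 + 1) + 2; at 3: 3^(3 + 1) + 3 = 84; next = 83
base 3: 83 = 3^(3 + 1) + 2; at 4: 4^(4 + 1) + 2 = 1026; next = 1025
base 4: 1025 = 4^(4 + 1) + 1; at 5: 5^(5 + 1) + 1 = 15626; next = 15625
base 5: 15625 = 5^(5 + 1); at 6: 6^(6 + 1) = 279936; next = 279935
base 6: 279935 = 5·6^6 + 5·6^5 + 5·6^4 + 5·6^3 + 5·6^2 + 5·6 + 5; at 7: 5·7^7 + 5·7^5 + 5·7^4 + 5·7^3 + 5·7^2 + 5·7 + 5 = 4215755; next = 4215754
base 7: 4215754 = 5·7^7 + 5·7^5 + 5·7^4 + 5·7^3 + 5·7^2 + 5·7 + 4; at 8: 5·8^8 + 5·8^5 + 5·8^4 + 5·8^3 + 5·8^2 + 5·8 + 4 = 84073324; next = 84073323
base 8: 84073323 = 5·8^8 + 5·8^5 + 5·8^4 + 5·8^3 + 5·8^2 + 5·8 + 3; at 9: 5·9^9 + 5·9^5 + 5·9^4 + 5·9^3 + 5·9^2 + 5·9 + 3 = 1937434593; next = 1937434592

10, 83, 1025, 15625, 279935, 4215754, 84073323, 1937434592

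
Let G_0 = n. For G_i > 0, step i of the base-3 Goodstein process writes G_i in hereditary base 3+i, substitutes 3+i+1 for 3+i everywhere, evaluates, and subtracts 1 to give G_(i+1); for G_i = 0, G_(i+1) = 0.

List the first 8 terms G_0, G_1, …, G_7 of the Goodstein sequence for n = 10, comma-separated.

10, 16, 24, 27, 30, 33, 36, 39

(0) 10|_3 = 3^2 + 1 ↦ 4^2 + 1|_4 = 17 ⇒ 16
(1) 16|_4 = 4^2 ↦ 5^2|_5 = 25 ⇒ 24
(2) 24|_5 = 4·5 + 4 ↦ 4·6 + 4|_6 = 28 ⇒ 27
(3) 27|_6 = 4·6 + 3 ↦ 4·7 + 3|_7 = 31 ⇒ 30
(4) 30|_7 = 4·7 + 2 ↦ 4·8 + 2|_8 = 34 ⇒ 33
(5) 33|_8 = 4·8 + 1 ↦ 4·9 + 1|_9 = 37 ⇒ 36
(6) 36|_9 = 4·9 ↦ 4·10|_10 = 40 ⇒ 39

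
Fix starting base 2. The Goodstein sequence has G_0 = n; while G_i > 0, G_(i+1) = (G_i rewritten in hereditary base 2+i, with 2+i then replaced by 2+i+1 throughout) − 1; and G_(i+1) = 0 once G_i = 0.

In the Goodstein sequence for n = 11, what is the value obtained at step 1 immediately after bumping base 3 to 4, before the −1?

(0) 11|_2 = 2^(2 + 1) + 2 + 1 ↦ 3^(3 + 1) + 3 + 1|_3 = 85 ⇒ 84
(1) 84|_3 = 3^(3 + 1) + 3 ↦ 4^(4 + 1) + 4|_4 = 1028 ⇒ 1027

1028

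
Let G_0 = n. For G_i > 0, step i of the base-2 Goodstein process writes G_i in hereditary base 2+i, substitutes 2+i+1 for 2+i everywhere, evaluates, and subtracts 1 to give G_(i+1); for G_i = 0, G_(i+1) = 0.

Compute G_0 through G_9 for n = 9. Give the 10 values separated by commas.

G_0 = 9. HB_2(9) = 2^(2 + 1) + 1. Bump = 82. G_1 = 81.
G_1 = 81. HB_3(81) = 3^(3 + 1). Bump = 1024. G_2 = 1023.
G_2 = 1023. HB_4(1023) = 3·4^4 + 3·4^3 + 3·4^2 + 3·4 + 3. Bump = 9843. G_3 = 9842.
G_3 = 9842. HB_5(9842) = 3·5^5 + 3·5^3 + 3·5^2 + 3·5 + 2. Bump = 140744. G_4 = 140743.
G_4 = 140743. HB_6(140743) = 3·6^6 + 3·6^3 + 3·6^2 + 3·6 + 1. Bump = 2471827. G_5 = 2471826.
G_5 = 2471826. HB_7(2471826) = 3·7^7 + 3·7^3 + 3·7^2 + 3·7. Bump = 50333400. G_6 = 50333399.
G_6 = 50333399. HB_8(50333399) = 3·8^8 + 3·8^3 + 3·8^2 + 2·8 + 7. Bump = 1162263922. G_7 = 1162263921.
G_7 = 1162263921. HB_9(1162263921) = 3·9^9 + 3·9^3 + 3·9^2 + 2·9 + 6. Bump = 30000003326. G_8 = 30000003325.
G_8 = 30000003325. HB_10(30000003325) = 3·10^10 + 3·10^3 + 3·10^2 + 2·10 + 5. Bump = 855935016216. G_9 = 855935016215.

9, 81, 1023, 9842, 140743, 2471826, 50333399, 1162263921, 30000003325, 855935016215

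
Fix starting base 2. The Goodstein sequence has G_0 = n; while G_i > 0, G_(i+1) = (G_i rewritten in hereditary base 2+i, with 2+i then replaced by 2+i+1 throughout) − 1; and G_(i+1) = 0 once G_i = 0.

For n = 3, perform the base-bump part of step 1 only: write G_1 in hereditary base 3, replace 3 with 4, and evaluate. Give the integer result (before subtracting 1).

4

3 —HB2→ 2 + 1 —bump→ 3 + 1 = 4 —(−1)→ 3
3 —HB3→ 3 —bump→ 4 = 4 —(−1)→ 3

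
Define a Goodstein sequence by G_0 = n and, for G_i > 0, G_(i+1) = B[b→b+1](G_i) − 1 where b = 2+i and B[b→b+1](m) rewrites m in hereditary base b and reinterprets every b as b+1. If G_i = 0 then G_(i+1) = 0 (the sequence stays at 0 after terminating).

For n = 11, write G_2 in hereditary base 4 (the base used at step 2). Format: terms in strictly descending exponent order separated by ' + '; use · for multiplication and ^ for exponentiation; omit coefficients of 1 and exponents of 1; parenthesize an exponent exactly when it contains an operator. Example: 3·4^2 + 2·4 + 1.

4^(4 + 1) + 3

base 2: 11 = 2^(2 + 1) + 2 + 1; at 3: 3^(3 + 1) + 3 + 1 = 85; next = 84
base 3: 84 = 3^(3 + 1) + 3; at 4: 4^(4 + 1) + 4 = 1028; next = 1027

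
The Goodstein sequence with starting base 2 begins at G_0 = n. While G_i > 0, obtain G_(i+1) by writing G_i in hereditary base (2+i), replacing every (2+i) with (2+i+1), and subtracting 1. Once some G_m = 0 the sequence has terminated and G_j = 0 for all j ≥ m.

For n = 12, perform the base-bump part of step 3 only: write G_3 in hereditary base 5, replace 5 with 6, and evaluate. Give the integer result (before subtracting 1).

(0) 12|_2 = 2^(2 + 1) + 2^2 ↦ 3^(3 + 1) + 3^3|_3 = 108 ⇒ 107
(1) 107|_3 = 3^(3 + 1) + 2·3^2 + 2·3 + 2 ↦ 4^(4 + 1) + 2·4^2 + 2·4 + 2|_4 = 1066 ⇒ 1065
(2) 1065|_4 = 4^(4 + 1) + 2·4^2 + 2·4 + 1 ↦ 5^(5 + 1) + 2·5^2 + 2·5 + 1|_5 = 15686 ⇒ 15685
(3) 15685|_5 = 5^(5 + 1) + 2·5^2 + 2·5 ↦ 6^(6 + 1) + 2·6^2 + 2·6|_6 = 280020 ⇒ 280019

280020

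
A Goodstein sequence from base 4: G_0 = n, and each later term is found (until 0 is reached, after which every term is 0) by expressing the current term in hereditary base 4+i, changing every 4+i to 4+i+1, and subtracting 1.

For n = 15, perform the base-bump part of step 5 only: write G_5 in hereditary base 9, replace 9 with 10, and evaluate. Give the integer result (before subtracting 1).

26

15 —HB4→ 3·4 + 3 —bump→ 3·5 + 3 = 18 —(−1)→ 17
17 —HB5→ 3·5 + 2 —bump→ 3·6 + 2 = 20 —(−1)→ 19
19 —HB6→ 3·6 + 1 —bump→ 3·7 + 1 = 22 —(−1)→ 21
21 —HB7→ 3·7 —bump→ 3·8 = 24 —(−1)→ 23
23 —HB8→ 2·8 + 7 —bump→ 2·9 + 7 = 25 —(−1)→ 24
24 —HB9→ 2·9 + 6 —bump→ 2·10 + 6 = 26 —(−1)→ 25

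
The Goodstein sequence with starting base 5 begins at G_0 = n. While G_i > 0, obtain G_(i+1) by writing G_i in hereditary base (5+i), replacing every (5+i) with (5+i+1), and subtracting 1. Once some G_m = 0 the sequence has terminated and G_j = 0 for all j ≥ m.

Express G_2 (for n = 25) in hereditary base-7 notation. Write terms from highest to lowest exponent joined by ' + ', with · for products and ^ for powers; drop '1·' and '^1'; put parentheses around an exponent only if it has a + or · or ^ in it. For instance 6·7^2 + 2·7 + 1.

5·7 + 4

step 0: 25 = 5^2; sub 6 for 5: 6^2; = 36; G_1 = 36−1 = 35
step 1: 35 = 5·6 + 5; sub 7 for 6: 5·7 + 5; = 40; G_2 = 40−1 = 39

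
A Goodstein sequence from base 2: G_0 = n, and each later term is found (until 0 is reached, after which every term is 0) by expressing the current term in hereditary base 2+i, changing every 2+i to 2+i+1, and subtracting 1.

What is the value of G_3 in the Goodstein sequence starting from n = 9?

9 —HB2→ 2^(2 + 1) + 1 —bump→ 3^(3 + 1) + 1 = 82 —(−1)→ 81
81 —HB3→ 3^(3 + 1) —bump→ 4^(4 + 1) = 1024 —(−1)→ 1023
1023 —HB4→ 3·4^4 + 3·4^3 + 3·4^2 + 3·4 + 3 —bump→ 3·5^5 + 3·5^3 + 3·5^2 + 3·5 + 3 = 9843 —(−1)→ 9842

9842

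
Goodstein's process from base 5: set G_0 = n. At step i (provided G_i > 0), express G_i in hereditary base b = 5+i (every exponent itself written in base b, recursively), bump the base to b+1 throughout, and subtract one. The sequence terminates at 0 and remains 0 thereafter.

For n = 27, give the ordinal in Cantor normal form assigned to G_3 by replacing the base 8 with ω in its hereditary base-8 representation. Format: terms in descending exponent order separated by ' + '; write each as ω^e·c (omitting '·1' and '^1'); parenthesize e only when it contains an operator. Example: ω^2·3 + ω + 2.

ω·7 + 7

[0] 27 ≡ 5^2 + 2 (base 5). Lift 6: 38. −1: 37.
[1] 37 ≡ 6^2 + 1 (base 6). Lift 7: 50. −1: 49.
[2] 49 ≡ 7^2 (base 7). Lift 8: 64. −1: 63.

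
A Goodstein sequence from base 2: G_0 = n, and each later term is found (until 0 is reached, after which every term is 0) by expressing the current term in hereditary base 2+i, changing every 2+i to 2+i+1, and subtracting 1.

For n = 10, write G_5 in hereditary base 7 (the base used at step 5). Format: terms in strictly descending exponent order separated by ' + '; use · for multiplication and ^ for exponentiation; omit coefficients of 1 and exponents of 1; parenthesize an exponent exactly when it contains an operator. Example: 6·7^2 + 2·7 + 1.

5·7^7 + 5·7^5 + 5·7^4 + 5·7^3 + 5·7^2 + 5·7 + 4

i=0: 10 = 2^(2 + 1) + 2 (b=2); 2→3: 3^(3 + 1) + 3 = 84; 84−1 = 83
i=1: 83 = 3^(3 + 1) + 2 (b=3); 3→4: 4^(4 + 1) + 2 = 1026; 1026−1 = 1025
i=2: 1025 = 4^(4 + 1) + 1 (b=4); 4→5: 5^(5 + 1) + 1 = 15626; 15626−1 = 15625
i=3: 15625 = 5^(5 + 1) (b=5); 5→6: 6^(6 + 1) = 279936; 279936−1 = 279935
i=4: 279935 = 5·6^6 + 5·6^5 + 5·6^4 + 5·6^3 + 5·6^2 + 5·6 + 5 (b=6); 6→7: 5·7^7 + 5·7^5 + 5·7^4 + 5·7^3 + 5·7^2 + 5·7 + 5 = 4215755; 4215755−1 = 4215754
i=5: 4215754 = 5·7^7 + 5·7^5 + 5·7^4 + 5·7^3 + 5·7^2 + 5·7 + 4 (b=7); 7→8: 5·8^8 + 5·8^5 + 5·8^4 + 5·8^3 + 5·8^2 + 5·8 + 4 = 84073324; 84073324−1 = 84073323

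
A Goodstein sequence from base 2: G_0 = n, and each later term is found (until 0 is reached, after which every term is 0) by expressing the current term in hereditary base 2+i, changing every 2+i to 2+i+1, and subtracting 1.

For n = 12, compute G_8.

100000000211

[0] 12 ≡ 2^(2 + 1) + 2^2 (base 2). Lift 3: 108. −1: 107.
[1] 107 ≡ 3^(3 + 1) + 2·3^2 + 2·3 + 2 (base 3). Lift 4: 1066. −1: 1065.
[2] 1065 ≡ 4^(4 + 1) + 2·4^2 + 2·4 + 1 (base 4). Lift 5: 15686. −1: 15685.
[3] 15685 ≡ 5^(5 + 1) + 2·5^2 + 2·5 (base 5). Lift 6: 280020. −1: 280019.
[4] 280019 ≡ 6^(6 + 1) + 2·6^2 + 6 + 5 (base 6). Lift 7: 5764911. −1: 5764910.
[5] 5764910 ≡ 7^(7 + 1) + 2·7^2 + 7 + 4 (base 7). Lift 8: 134217868. −1: 134217867.
[6] 134217867 ≡ 8^(8 + 1) + 2·8^2 + 8 + 3 (base 8). Lift 9: 3486784575. −1: 3486784574.
[7] 3486784574 ≡ 9^(9 + 1) + 2·9^2 + 9 + 2 (base 9). Lift 10: 100000000212. −1: 100000000211.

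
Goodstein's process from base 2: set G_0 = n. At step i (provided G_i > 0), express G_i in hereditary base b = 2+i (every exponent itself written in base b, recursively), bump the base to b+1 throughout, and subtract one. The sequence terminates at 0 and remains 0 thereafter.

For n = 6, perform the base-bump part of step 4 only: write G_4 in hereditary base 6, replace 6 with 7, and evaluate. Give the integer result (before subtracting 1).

98040

i=0: 6 = 2^2 + 2 (b=2); 2→3: 3^3 + 3 = 30; 30−1 = 29
i=1: 29 = 3^3 + 2 (b=3); 3→4: 4^4 + 2 = 258; 258−1 = 257
i=2: 257 = 4^4 + 1 (b=4); 4→5: 5^5 + 1 = 3126; 3126−1 = 3125
i=3: 3125 = 5^5 (b=5); 5→6: 6^6 = 46656; 46656−1 = 46655
i=4: 46655 = 5·6^5 + 5·6^4 + 5·6^3 + 5·6^2 + 5·6 + 5 (b=6); 6→7: 5·7^5 + 5·7^4 + 5·7^3 + 5·7^2 + 5·7 + 5 = 98040; 98040−1 = 98039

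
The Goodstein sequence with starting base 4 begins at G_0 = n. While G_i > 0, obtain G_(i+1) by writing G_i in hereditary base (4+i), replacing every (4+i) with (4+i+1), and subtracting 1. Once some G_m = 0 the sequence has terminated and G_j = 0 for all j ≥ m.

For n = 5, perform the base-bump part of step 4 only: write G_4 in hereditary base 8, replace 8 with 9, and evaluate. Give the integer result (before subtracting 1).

5 —HB4→ 4 + 1 —bump→ 5 + 1 = 6 —(−1)→ 5
5 —HB5→ 5 —bump→ 6 = 6 —(−1)→ 5
5 —HB6→ 5 —bump→ 5 = 5 —(−1)→ 4
4 —HB7→ 4 —bump→ 4 = 4 —(−1)→ 3
3 —HB8→ 3 —bump→ 3 = 3 —(−1)→ 2

3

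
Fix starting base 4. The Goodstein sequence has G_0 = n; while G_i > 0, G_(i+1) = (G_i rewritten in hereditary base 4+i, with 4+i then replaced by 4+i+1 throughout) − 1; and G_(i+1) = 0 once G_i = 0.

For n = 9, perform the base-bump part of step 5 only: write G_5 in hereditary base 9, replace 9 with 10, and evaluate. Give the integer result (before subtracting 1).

G_0=9  [base 4] 2·4 + 1  →[4↦5]→  2·5 + 1 = 11  −1 ⇒ G_1=10
G_1=10  [base 5] 2·5  →[5↦6]→  2·6 = 12  −1 ⇒ G_2=11
G_2=11  [base 6] 6 + 5  →[6↦7]→  7 + 5 = 12  −1 ⇒ G_3=11
G_3=11  [base 7] 7 + 4  →[7↦8]→  8 + 4 = 12  −1 ⇒ G_4=11
G_4=11  [base 8] 8 + 3  →[8↦9]→  9 + 3 = 12  −1 ⇒ G_5=11

12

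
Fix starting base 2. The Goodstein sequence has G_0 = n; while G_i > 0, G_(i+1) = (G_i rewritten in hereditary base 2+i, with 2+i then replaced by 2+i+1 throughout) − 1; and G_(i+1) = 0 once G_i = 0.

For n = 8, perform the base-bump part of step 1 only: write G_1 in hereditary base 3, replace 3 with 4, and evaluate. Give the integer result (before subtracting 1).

[0] 8 ≡ 2^(2 + 1) (base 2). Lift 3: 81. −1: 80.
[1] 80 ≡ 2·3^3 + 2·3^2 + 2·3 + 2 (base 3). Lift 4: 554. −1: 553.

554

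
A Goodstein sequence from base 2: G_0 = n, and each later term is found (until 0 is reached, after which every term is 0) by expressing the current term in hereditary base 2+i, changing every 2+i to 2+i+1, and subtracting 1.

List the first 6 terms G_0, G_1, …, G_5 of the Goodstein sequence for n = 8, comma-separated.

8, 80, 553, 6310, 93395, 1647195

8 —HB2→ 2^(2 + 1) —bump→ 3^(3 + 1) = 81 —(−1)→ 80
80 —HB3→ 2·3^3 + 2·3^2 + 2·3 + 2 —bump→ 2·4^4 + 2·4^2 + 2·4 + 2 = 554 —(−1)→ 553
553 —HB4→ 2·4^4 + 2·4^2 + 2·4 + 1 —bump→ 2·5^5 + 2·5^2 + 2·5 + 1 = 6311 —(−1)→ 6310
6310 —HB5→ 2·5^5 + 2·5^2 + 2·5 —bump→ 2·6^6 + 2·6^2 + 2·6 = 93396 —(−1)→ 93395
93395 —HB6→ 2·6^6 + 2·6^2 + 6 + 5 —bump→ 2·7^7 + 2·7^2 + 7 + 5 = 1647196 —(−1)→ 1647195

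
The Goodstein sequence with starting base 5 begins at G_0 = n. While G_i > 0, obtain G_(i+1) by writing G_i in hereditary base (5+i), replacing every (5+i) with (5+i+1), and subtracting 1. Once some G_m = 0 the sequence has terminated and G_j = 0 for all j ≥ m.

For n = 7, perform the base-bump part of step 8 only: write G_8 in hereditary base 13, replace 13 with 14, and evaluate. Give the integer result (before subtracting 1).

G_0 = 7. HB_5(7) = 5 + 2. Bump = 8. G_1 = 7.
G_1 = 7. HB_6(7) = 6 + 1. Bump = 8. G_2 = 7.
G_2 = 7. HB_7(7) = 7. Bump = 8. G_3 = 7.
G_3 = 7. HB_8(7) = 7. Bump = 7. G_4 = 6.
G_4 = 6. HB_9(6) = 6. Bump = 6. G_5 = 5.
G_5 = 5. HB_10(5) = 5. Bump = 5. G_6 = 4.
G_6 = 4. HB_11(4) = 4. Bump = 4. G_7 = 3.
G_7 = 3. HB_12(3) = 3. Bump = 3. G_8 = 2.
G_8 = 2. HB_13(2) = 2. Bump = 2. G_9 = 1.

2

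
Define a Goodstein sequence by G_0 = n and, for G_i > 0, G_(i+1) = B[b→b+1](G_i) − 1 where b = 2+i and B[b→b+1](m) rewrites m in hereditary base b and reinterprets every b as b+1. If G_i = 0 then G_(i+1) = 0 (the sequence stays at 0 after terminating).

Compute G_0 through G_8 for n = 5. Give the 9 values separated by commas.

5, 27, 255, 467, 775, 1197, 1751, 2454, 3325

G_0=5  [base 2] 2^2 + 1  →[2↦3]→  3^3 + 1 = 28  −1 ⇒ G_1=27
G_1=27  [base 3] 3^3  →[3↦4]→  4^4 = 256  −1 ⇒ G_2=255
G_2=255  [base 4] 3·4^3 + 3·4^2 + 3·4 + 3  →[4↦5]→  3·5^3 + 3·5^2 + 3·5 + 3 = 468  −1 ⇒ G_3=467
G_3=467  [base 5] 3·5^3 + 3·5^2 + 3·5 + 2  →[5↦6]→  3·6^3 + 3·6^2 + 3·6 + 2 = 776  −1 ⇒ G_4=775
G_4=775  [base 6] 3·6^3 + 3·6^2 + 3·6 + 1  →[6↦7]→  3·7^3 + 3·7^2 + 3·7 + 1 = 1198  −1 ⇒ G_5=1197
G_5=1197  [base 7] 3·7^3 + 3·7^2 + 3·7  →[7↦8]→  3·8^3 + 3·8^2 + 3·8 = 1752  −1 ⇒ G_6=1751
G_6=1751  [base 8] 3·8^3 + 3·8^2 + 2·8 + 7  →[8↦9]→  3·9^3 + 3·9^2 + 2·9 + 7 = 2455  −1 ⇒ G_7=2454
G_7=2454  [base 9] 3·9^3 + 3·9^2 + 2·9 + 6  →[9↦10]→  3·10^3 + 3·10^2 + 2·10 + 6 = 3326  −1 ⇒ G_8=3325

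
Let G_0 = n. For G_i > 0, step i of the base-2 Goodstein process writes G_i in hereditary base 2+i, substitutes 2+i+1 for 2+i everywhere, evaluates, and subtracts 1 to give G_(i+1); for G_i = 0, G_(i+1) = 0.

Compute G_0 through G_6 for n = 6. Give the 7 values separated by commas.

6, 29, 257, 3125, 46655, 98039, 187243

step 0: 6 = 2^2 + 2; sub 3 for 2: 3^3 + 3; = 30; G_1 = 30−1 = 29
step 1: 29 = 3^3 + 2; sub 4 for 3: 4^4 + 2; = 258; G_2 = 258−1 = 257
step 2: 257 = 4^4 + 1; sub 5 for 4: 5^5 + 1; = 3126; G_3 = 3126−1 = 3125
step 3: 3125 = 5^5; sub 6 for 5: 6^6; = 46656; G_4 = 46656−1 = 46655
step 4: 46655 = 5·6^5 + 5·6^4 + 5·6^3 + 5·6^2 + 5·6 + 5; sub 7 for 6: 5·7^5 + 5·7^4 + 5·7^3 + 5·7^2 + 5·7 + 5; = 98040; G_5 = 98040−1 = 98039
step 5: 98039 = 5·7^5 + 5·7^4 + 5·7^3 + 5·7^2 + 5·7 + 4; sub 8 for 7: 5·8^5 + 5·8^4 + 5·8^3 + 5·8^2 + 5·8 + 4; = 187244; G_6 = 187244−1 = 187243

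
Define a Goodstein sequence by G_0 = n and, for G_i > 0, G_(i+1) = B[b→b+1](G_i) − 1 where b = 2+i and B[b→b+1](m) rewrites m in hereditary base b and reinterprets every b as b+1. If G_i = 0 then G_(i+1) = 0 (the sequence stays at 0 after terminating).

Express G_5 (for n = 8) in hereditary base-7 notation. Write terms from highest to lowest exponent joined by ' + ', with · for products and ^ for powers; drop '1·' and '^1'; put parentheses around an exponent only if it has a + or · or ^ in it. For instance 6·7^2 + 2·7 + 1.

2·7^7 + 2·7^2 + 7 + 4

[0] 8 ≡ 2^(2 + 1) (base 2). Lift 3: 81. −1: 80.
[1] 80 ≡ 2·3^3 + 2·3^2 + 2·3 + 2 (base 3). Lift 4: 554. −1: 553.
[2] 553 ≡ 2·4^4 + 2·4^2 + 2·4 + 1 (base 4). Lift 5: 6311. −1: 6310.
[3] 6310 ≡ 2·5^5 + 2·5^2 + 2·5 (base 5). Lift 6: 93396. −1: 93395.
[4] 93395 ≡ 2·6^6 + 2·6^2 + 6 + 5 (base 6). Lift 7: 1647196. −1: 1647195.
[5] 1647195 ≡ 2·7^7 + 2·7^2 + 7 + 4 (base 7). Lift 8: 33554572. −1: 33554571.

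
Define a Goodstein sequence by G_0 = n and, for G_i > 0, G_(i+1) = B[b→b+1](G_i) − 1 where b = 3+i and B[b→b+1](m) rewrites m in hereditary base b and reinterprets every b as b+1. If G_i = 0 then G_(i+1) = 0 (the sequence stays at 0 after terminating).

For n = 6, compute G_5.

G_0 = 6. HB_3(6) = 2·3. Bump = 8. G_1 = 7.
G_1 = 7. HB_4(7) = 4 + 3. Bump = 8. G_2 = 7.
G_2 = 7. HB_5(7) = 5 + 2. Bump = 8. G_3 = 7.
G_3 = 7. HB_6(7) = 6 + 1. Bump = 8. G_4 = 7.
G_4 = 7. HB_7(7) = 7. Bump = 8. G_5 = 7.
G_5 = 7. HB_8(7) = 7. Bump = 7. G_6 = 6.

7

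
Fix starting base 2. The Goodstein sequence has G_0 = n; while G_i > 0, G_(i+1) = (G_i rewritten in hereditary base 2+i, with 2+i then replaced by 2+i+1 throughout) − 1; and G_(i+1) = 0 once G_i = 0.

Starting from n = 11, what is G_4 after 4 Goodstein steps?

279937

base 2: 11 = 2^(2 + 1) + 2 + 1; at 3: 3^(3 + 1) + 3 + 1 = 85; next = 84
base 3: 84 = 3^(3 + 1) + 3; at 4: 4^(4 + 1) + 4 = 1028; next = 1027
base 4: 1027 = 4^(4 + 1) + 3; at 5: 5^(5 + 1) + 3 = 15628; next = 15627
base 5: 15627 = 5^(5 + 1) + 2; at 6: 6^(6 + 1) + 2 = 279938; next = 279937
base 6: 279937 = 6^(6 + 1) + 1; at 7: 7^(7 + 1) + 1 = 5764802; next = 5764801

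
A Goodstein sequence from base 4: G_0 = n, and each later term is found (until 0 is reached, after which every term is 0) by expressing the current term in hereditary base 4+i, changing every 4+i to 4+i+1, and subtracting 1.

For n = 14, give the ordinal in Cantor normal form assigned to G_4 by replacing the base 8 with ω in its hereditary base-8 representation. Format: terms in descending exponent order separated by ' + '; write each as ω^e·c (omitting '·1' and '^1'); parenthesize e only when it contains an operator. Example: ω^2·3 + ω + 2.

i=0: 14 = 3·4 + 2 (b=4); 4→5: 3·5 + 2 = 17; 17−1 = 16
i=1: 16 = 3·5 + 1 (b=5); 5→6: 3·6 + 1 = 19; 19−1 = 18
i=2: 18 = 3·6 (b=6); 6→7: 3·7 = 21; 21−1 = 20
i=3: 20 = 2·7 + 6 (b=7); 7→8: 2·8 + 6 = 22; 22−1 = 21
i=4: 21 = 2·8 + 5 (b=8); 8→9: 2·9 + 5 = 23; 23−1 = 22

ω·2 + 5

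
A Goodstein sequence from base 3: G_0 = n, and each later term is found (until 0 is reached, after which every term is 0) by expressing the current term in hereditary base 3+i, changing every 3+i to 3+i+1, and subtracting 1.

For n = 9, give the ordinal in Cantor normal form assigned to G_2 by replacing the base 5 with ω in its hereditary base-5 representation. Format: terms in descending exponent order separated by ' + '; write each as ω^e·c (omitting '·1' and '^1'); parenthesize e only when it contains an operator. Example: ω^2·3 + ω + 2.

ω·3 + 2

(0) 9|_3 = 3^2 ↦ 4^2|_4 = 16 ⇒ 15
(1) 15|_4 = 3·4 + 3 ↦ 3·5 + 3|_5 = 18 ⇒ 17
(2) 17|_5 = 3·5 + 2 ↦ 3·6 + 2|_6 = 20 ⇒ 19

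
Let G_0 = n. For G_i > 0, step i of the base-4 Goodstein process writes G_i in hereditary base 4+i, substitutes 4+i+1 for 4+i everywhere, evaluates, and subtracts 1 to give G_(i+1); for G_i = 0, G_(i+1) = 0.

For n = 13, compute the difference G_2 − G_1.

step 0: 13 = 3·4 + 1; sub 5 for 4: 3·5 + 1; = 16; G_1 = 16−1 = 15
step 1: 15 = 3·5; sub 6 for 5: 3·6; = 18; G_2 = 18−1 = 17

2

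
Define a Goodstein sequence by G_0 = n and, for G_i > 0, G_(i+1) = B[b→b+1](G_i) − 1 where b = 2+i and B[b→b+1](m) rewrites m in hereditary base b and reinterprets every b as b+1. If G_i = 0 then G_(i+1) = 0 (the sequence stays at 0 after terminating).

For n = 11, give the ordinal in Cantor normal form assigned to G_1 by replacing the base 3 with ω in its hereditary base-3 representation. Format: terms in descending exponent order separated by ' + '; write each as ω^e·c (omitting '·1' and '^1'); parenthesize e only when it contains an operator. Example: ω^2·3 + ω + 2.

i=0: 11 = 2^(2 + 1) + 2 + 1 (b=2); 2→3: 3^(3 + 1) + 3 + 1 = 85; 85−1 = 84
i=1: 84 = 3^(3 + 1) + 3 (b=3); 3→4: 4^(4 + 1) + 4 = 1028; 1028−1 = 1027

ω^(ω + 1) + ω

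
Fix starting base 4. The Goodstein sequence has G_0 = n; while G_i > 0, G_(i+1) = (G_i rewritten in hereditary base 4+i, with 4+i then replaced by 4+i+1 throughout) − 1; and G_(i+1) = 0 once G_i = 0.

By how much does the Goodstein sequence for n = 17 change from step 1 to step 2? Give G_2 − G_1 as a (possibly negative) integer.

17 —HB4→ 4^2 + 1 —bump→ 5^2 + 1 = 26 —(−1)→ 25
25 —HB5→ 5^2 —bump→ 6^2 = 36 —(−1)→ 35

10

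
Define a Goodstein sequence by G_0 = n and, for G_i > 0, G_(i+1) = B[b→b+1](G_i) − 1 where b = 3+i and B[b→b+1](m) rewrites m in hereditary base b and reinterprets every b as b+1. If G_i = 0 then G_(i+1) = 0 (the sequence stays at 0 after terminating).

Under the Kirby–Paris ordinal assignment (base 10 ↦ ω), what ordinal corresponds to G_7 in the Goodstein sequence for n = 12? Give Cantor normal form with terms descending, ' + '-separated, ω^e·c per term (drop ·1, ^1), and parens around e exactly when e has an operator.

ω·7 + 5

i=0: 12 = 3^2 + 3 (b=3); 3→4: 4^2 + 4 = 20; 20−1 = 19
i=1: 19 = 4^2 + 3 (b=4); 4→5: 5^2 + 3 = 28; 28−1 = 27
i=2: 27 = 5^2 + 2 (b=5); 5→6: 6^2 + 2 = 38; 38−1 = 37
i=3: 37 = 6^2 + 1 (b=6); 6→7: 7^2 + 1 = 50; 50−1 = 49
i=4: 49 = 7^2 (b=7); 7→8: 8^2 = 64; 64−1 = 63
i=5: 63 = 7·8 + 7 (b=8); 8→9: 7·9 + 7 = 70; 70−1 = 69
i=6: 69 = 7·9 + 6 (b=9); 9→10: 7·10 + 6 = 76; 76−1 = 75
i=7: 75 = 7·10 + 5 (b=10); 10→11: 7·11 + 5 = 82; 82−1 = 81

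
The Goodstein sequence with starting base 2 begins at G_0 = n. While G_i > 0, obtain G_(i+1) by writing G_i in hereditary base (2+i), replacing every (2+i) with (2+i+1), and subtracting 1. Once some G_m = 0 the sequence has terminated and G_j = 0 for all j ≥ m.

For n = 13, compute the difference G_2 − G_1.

1171

G_0=13  [base 2] 2^(2 + 1) + 2^2 + 1  →[2↦3]→  3^(3 + 1) + 3^3 + 1 = 109  −1 ⇒ G_1=108
G_1=108  [base 3] 3^(3 + 1) + 3^3  →[3↦4]→  4^(4 + 1) + 4^4 = 1280  −1 ⇒ G_2=1279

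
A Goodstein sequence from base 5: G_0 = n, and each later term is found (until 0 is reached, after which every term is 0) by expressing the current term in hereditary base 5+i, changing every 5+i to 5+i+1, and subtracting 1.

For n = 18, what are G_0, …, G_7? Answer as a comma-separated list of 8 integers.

(0) 18|_5 = 3·5 + 3 ↦ 3·6 + 3|_6 = 21 ⇒ 20
(1) 20|_6 = 3·6 + 2 ↦ 3·7 + 2|_7 = 23 ⇒ 22
(2) 22|_7 = 3·7 + 1 ↦ 3·8 + 1|_8 = 25 ⇒ 24
(3) 24|_8 = 3·8 ↦ 3·9|_9 = 27 ⇒ 26
(4) 26|_9 = 2·9 + 8 ↦ 2·10 + 8|_10 = 28 ⇒ 27
(5) 27|_10 = 2·10 + 7 ↦ 2·11 + 7|_11 = 29 ⇒ 28
(6) 28|_11 = 2·11 + 6 ↦ 2·12 + 6|_12 = 30 ⇒ 29

18, 20, 22, 24, 26, 27, 28, 29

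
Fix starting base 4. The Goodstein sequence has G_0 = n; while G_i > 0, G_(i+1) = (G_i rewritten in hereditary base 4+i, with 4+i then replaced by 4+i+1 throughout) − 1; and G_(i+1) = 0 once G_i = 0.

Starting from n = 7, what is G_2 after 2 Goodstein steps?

[0] 7 ≡ 4 + 3 (base 4). Lift 5: 8. −1: 7.
[1] 7 ≡ 5 + 2 (base 5). Lift 6: 8. −1: 7.
[2] 7 ≡ 6 + 1 (base 6). Lift 7: 8. −1: 7.

7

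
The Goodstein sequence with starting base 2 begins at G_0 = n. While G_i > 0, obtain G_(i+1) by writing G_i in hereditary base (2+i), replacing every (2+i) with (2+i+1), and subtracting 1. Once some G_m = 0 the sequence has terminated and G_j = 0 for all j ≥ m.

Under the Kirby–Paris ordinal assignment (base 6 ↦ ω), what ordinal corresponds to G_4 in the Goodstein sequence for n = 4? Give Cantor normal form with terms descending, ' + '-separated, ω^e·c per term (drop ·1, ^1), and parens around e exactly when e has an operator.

G_0=4  [base 2] 2^2  →[2↦3]→  3^3 = 27  −1 ⇒ G_1=26
G_1=26  [base 3] 2·3^2 + 2·3 + 2  →[3↦4]→  2·4^2 + 2·4 + 2 = 42  −1 ⇒ G_2=41
G_2=41  [base 4] 2·4^2 + 2·4 + 1  →[4↦5]→  2·5^2 + 2·5 + 1 = 61  −1 ⇒ G_3=60
G_3=60  [base 5] 2·5^2 + 2·5  →[5↦6]→  2·6^2 + 2·6 = 84  −1 ⇒ G_4=83
G_4=83  [base 6] 2·6^2 + 6 + 5  →[6↦7]→  2·7^2 + 7 + 5 = 110  −1 ⇒ G_5=109

ω^2·2 + ω + 5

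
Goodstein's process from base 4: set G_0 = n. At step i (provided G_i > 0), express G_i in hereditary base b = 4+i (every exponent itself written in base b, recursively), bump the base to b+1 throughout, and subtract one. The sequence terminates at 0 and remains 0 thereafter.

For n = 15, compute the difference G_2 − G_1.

i=0: 15 = 3·4 + 3 (b=4); 4→5: 3·5 + 3 = 18; 18−1 = 17
i=1: 17 = 3·5 + 2 (b=5); 5→6: 3·6 + 2 = 20; 20−1 = 19

2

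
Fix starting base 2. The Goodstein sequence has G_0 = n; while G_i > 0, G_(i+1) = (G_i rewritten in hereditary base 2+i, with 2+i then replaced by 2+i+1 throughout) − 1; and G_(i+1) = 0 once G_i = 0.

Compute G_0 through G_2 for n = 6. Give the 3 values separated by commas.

6, 29, 257

G_0=6  [base 2] 2^2 + 2  →[2↦3]→  3^3 + 3 = 30  −1 ⇒ G_1=29
G_1=29  [base 3] 3^3 + 2  →[3↦4]→  4^4 + 2 = 258  −1 ⇒ G_2=257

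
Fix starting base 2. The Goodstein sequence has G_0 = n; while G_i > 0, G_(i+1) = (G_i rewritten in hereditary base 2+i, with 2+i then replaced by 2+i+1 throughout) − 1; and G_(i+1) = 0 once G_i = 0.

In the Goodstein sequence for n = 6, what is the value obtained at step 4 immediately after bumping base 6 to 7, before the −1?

98040

(0) 6|_2 = 2^2 + 2 ↦ 3^3 + 3|_3 = 30 ⇒ 29
(1) 29|_3 = 3^3 + 2 ↦ 4^4 + 2|_4 = 258 ⇒ 257
(2) 257|_4 = 4^4 + 1 ↦ 5^5 + 1|_5 = 3126 ⇒ 3125
(3) 3125|_5 = 5^5 ↦ 6^6|_6 = 46656 ⇒ 46655
(4) 46655|_6 = 5·6^5 + 5·6^4 + 5·6^3 + 5·6^2 + 5·6 + 5 ↦ 5·7^5 + 5·7^4 + 5·7^3 + 5·7^2 + 5·7 + 5|_7 = 98040 ⇒ 98039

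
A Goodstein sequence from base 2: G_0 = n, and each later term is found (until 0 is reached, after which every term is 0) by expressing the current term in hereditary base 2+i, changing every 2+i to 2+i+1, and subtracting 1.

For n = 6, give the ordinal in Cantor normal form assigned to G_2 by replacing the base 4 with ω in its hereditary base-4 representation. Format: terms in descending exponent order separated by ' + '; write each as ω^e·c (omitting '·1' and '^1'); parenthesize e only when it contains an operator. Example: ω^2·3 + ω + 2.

ω^ω + 1

G_0 = 6. HB_2(6) = 2^2 + 2. Bump = 30. G_1 = 29.
G_1 = 29. HB_3(29) = 3^3 + 2. Bump = 258. G_2 = 257.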